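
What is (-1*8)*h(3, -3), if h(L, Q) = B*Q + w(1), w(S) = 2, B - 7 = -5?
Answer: 32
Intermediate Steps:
B = 2 (B = 7 - 5 = 2)
h(L, Q) = 2 + 2*Q (h(L, Q) = 2*Q + 2 = 2 + 2*Q)
(-1*8)*h(3, -3) = (-1*8)*(2 + 2*(-3)) = -8*(2 - 6) = -8*(-4) = 32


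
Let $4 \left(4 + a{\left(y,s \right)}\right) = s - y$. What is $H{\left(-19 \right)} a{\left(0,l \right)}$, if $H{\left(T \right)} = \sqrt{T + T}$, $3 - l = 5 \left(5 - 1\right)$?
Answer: $- \frac{33 i \sqrt{38}}{4} \approx - 50.856 i$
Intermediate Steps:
$l = -17$ ($l = 3 - 5 \left(5 - 1\right) = 3 - 5 \cdot 4 = 3 - 20 = -17$)
$a{\left(y,s \right)} = -4 - \frac{y}{4} + \frac{s}{4}$ ($a{\left(y,s \right)} = -4 + \frac{s - y}{4} = -4 + \left(- \frac{y}{4} + \frac{s}{4}\right) = -4 - \frac{y}{4} + \frac{s}{4}$)
$H{\left(T \right)} = \sqrt{2} \sqrt{T}$ ($H{\left(T \right)} = \sqrt{2 T} = \sqrt{2} \sqrt{T}$)
$H{\left(-19 \right)} a{\left(0,l \right)} = \sqrt{2} \sqrt{-19} \left(-4 - 0 + \frac{1}{4} \left(-17\right)\right) = \sqrt{2} i \sqrt{19} \left(-4 + 0 - \frac{17}{4}\right) = i \sqrt{38} \left(- \frac{33}{4}\right) = - \frac{33 i \sqrt{38}}{4}$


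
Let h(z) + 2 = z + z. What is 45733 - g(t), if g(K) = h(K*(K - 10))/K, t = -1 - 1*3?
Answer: 91521/2 ≈ 45761.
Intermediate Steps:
h(z) = -2 + 2*z (h(z) = -2 + (z + z) = -2 + 2*z)
t = -4 (t = -1 - 3 = -4)
g(K) = (-2 + 2*K*(-10 + K))/K (g(K) = (-2 + 2*(K*(K - 10)))/K = (-2 + 2*(K*(-10 + K)))/K = (-2 + 2*K*(-10 + K))/K)
45733 - g(t) = 45733 - (-20 - 2/(-4) + 2*(-4)) = 45733 - (-20 - 2*(-¼) - 8) = 45733 - (-20 + ½ - 8) = 45733 - 1*(-55/2) = 45733 + 55/2 = 91521/2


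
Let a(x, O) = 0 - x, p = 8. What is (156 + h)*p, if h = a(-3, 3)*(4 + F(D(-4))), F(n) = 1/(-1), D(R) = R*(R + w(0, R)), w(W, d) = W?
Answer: 1320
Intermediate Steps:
D(R) = R² (D(R) = R*(R + 0) = R*R = R²)
a(x, O) = -x
F(n) = -1
h = 9 (h = (-1*(-3))*(4 - 1) = 3*3 = 9)
(156 + h)*p = (156 + 9)*8 = 165*8 = 1320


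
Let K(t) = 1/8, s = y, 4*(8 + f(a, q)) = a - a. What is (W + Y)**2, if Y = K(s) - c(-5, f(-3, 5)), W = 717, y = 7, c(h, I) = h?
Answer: 33373729/64 ≈ 5.2146e+5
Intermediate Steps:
f(a, q) = -8 (f(a, q) = -8 + (a - a)/4 = -8 + (1/4)*0 = -8 + 0 = -8)
s = 7
K(t) = 1/8
Y = 41/8 (Y = 1/8 - 1*(-5) = 1/8 + 5 = 41/8 ≈ 5.1250)
(W + Y)**2 = (717 + 41/8)**2 = (5777/8)**2 = 33373729/64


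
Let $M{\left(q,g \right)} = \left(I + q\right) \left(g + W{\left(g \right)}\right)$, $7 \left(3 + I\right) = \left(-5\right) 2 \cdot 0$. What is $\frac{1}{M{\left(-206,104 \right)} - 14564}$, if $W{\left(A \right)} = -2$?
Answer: $- \frac{1}{35882} \approx -2.7869 \cdot 10^{-5}$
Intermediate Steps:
$I = -3$ ($I = -3 + \frac{\left(-5\right) 2 \cdot 0}{7} = -3 + \frac{\left(-10\right) 0}{7} = -3 + \frac{1}{7} \cdot 0 = -3 + 0 = -3$)
$M{\left(q,g \right)} = \left(-3 + q\right) \left(-2 + g\right)$ ($M{\left(q,g \right)} = \left(-3 + q\right) \left(g - 2\right) = \left(-3 + q\right) \left(-2 + g\right)$)
$\frac{1}{M{\left(-206,104 \right)} - 14564} = \frac{1}{\left(6 - 312 - -412 + 104 \left(-206\right)\right) - 14564} = \frac{1}{\left(6 - 312 + 412 - 21424\right) - 14564} = \frac{1}{-21318 - 14564} = \frac{1}{-35882} = - \frac{1}{35882}$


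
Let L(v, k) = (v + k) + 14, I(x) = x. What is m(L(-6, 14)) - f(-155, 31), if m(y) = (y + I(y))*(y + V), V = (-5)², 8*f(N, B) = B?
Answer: 16513/8 ≈ 2064.1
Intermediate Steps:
f(N, B) = B/8
V = 25
L(v, k) = 14 + k + v (L(v, k) = (k + v) + 14 = 14 + k + v)
m(y) = 2*y*(25 + y) (m(y) = (y + y)*(y + 25) = (2*y)*(25 + y) = 2*y*(25 + y))
m(L(-6, 14)) - f(-155, 31) = 2*(14 + 14 - 6)*(25 + (14 + 14 - 6)) - 31/8 = 2*22*(25 + 22) - 1*31/8 = 2*22*47 - 31/8 = 2068 - 31/8 = 16513/8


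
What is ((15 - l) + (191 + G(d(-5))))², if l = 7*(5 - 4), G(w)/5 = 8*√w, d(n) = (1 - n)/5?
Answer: 41521 + 3184*√30 ≈ 58961.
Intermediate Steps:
d(n) = ⅕ - n/5 (d(n) = (1 - n)*(⅕) = ⅕ - n/5)
G(w) = 40*√w (G(w) = 5*(8*√w) = 40*√w)
l = 7 (l = 7*1 = 7)
((15 - l) + (191 + G(d(-5))))² = ((15 - 1*7) + (191 + 40*√(⅕ - ⅕*(-5))))² = ((15 - 7) + (191 + 40*√(⅕ + 1)))² = (8 + (191 + 40*√(6/5)))² = (8 + (191 + 40*(√30/5)))² = (8 + (191 + 8*√30))² = (199 + 8*√30)²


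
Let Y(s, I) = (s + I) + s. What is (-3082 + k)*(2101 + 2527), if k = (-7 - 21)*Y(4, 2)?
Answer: -15559336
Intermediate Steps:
Y(s, I) = I + 2*s (Y(s, I) = (I + s) + s = I + 2*s)
k = -280 (k = (-7 - 21)*(2 + 2*4) = -28*(2 + 8) = -28*10 = -280)
(-3082 + k)*(2101 + 2527) = (-3082 - 280)*(2101 + 2527) = -3362*4628 = -15559336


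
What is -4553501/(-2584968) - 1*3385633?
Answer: -213457278323/63048 ≈ -3.3856e+6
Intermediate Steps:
-4553501/(-2584968) - 1*3385633 = -4553501*(-1/2584968) - 3385633 = 111061/63048 - 3385633 = -213457278323/63048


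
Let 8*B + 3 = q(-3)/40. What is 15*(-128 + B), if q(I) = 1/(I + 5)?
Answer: -246477/128 ≈ -1925.6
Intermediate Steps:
q(I) = 1/(5 + I)
B = -239/640 (B = -3/8 + (1/((5 - 3)*40))/8 = -3/8 + ((1/40)/2)/8 = -3/8 + ((½)*(1/40))/8 = -3/8 + (⅛)*(1/80) = -3/8 + 1/640 = -239/640 ≈ -0.37344)
15*(-128 + B) = 15*(-128 - 239/640) = 15*(-82159/640) = -246477/128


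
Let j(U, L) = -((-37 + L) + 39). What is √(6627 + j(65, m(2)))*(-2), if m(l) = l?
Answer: -2*√6623 ≈ -162.76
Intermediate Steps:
j(U, L) = -2 - L (j(U, L) = -(2 + L) = -2 - L)
√(6627 + j(65, m(2)))*(-2) = √(6627 + (-2 - 1*2))*(-2) = √(6627 + (-2 - 2))*(-2) = √(6627 - 4)*(-2) = √6623*(-2) = -2*√6623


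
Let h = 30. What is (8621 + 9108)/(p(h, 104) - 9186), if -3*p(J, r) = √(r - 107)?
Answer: -488575782/253147789 + 17729*I*√3/253147789 ≈ -1.93 + 0.0001213*I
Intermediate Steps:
p(J, r) = -√(-107 + r)/3 (p(J, r) = -√(r - 107)/3 = -√(-107 + r)/3)
(8621 + 9108)/(p(h, 104) - 9186) = (8621 + 9108)/(-√(-107 + 104)/3 - 9186) = 17729/(-I*√3/3 - 9186) = 17729/(-9186 - I*√3/3)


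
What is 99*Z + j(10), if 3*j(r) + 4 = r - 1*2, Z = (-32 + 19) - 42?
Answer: -16331/3 ≈ -5443.7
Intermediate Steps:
Z = -55 (Z = -13 - 42 = -55)
j(r) = -2 + r/3 (j(r) = -4/3 + (r - 1*2)/3 = -4/3 + (r - 2)/3 = -4/3 + (-2 + r)/3 = -4/3 + (-⅔ + r/3) = -2 + r/3)
99*Z + j(10) = 99*(-55) + (-2 + (⅓)*10) = -5445 + (-2 + 10/3) = -5445 + 4/3 = -16331/3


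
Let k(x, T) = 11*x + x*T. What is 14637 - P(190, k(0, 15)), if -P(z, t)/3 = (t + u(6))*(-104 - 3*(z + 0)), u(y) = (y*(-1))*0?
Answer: 14637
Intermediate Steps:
u(y) = 0 (u(y) = -y*0 = 0)
k(x, T) = 11*x + T*x
P(z, t) = -3*t*(-104 - 3*z) (P(z, t) = -3*(t + 0)*(-104 - 3*(z + 0)) = -3*t*(-104 - 3*z))
14637 - P(190, k(0, 15)) = 14637 - 3*0*(11 + 15)*(104 + 3*190) = 14637 - 3*0*26*(104 + 570) = 14637 - 3*0*674 = 14637 - 1*0 = 14637 + 0 = 14637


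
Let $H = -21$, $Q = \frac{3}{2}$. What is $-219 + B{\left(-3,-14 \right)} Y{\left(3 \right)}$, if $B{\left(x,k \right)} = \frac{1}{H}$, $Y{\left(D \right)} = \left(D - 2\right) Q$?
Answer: $- \frac{3067}{14} \approx -219.07$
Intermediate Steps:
$Q = \frac{3}{2}$ ($Q = 3 \cdot \frac{1}{2} = \frac{3}{2} \approx 1.5$)
$Y{\left(D \right)} = -3 + \frac{3 D}{2}$ ($Y{\left(D \right)} = \left(D - 2\right) \frac{3}{2} = \left(-2 + D\right) \frac{3}{2} = -3 + \frac{3 D}{2}$)
$B{\left(x,k \right)} = - \frac{1}{21}$ ($B{\left(x,k \right)} = \frac{1}{-21} = - \frac{1}{21}$)
$-219 + B{\left(-3,-14 \right)} Y{\left(3 \right)} = -219 - \frac{-3 + \frac{3}{2} \cdot 3}{21} = -219 - \frac{-3 + \frac{9}{2}}{21} = -219 - \frac{1}{14} = - \frac{3067}{14}$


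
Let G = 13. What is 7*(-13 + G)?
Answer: 0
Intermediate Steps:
7*(-13 + G) = 7*(-13 + 13) = 7*0 = 0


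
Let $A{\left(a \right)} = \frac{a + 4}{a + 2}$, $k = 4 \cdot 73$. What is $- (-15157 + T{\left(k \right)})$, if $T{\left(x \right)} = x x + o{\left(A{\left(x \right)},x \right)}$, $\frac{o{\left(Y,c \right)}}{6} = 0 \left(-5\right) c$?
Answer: $-70107$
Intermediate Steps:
$k = 292$
$A{\left(a \right)} = \frac{4 + a}{2 + a}$
$o{\left(Y,c \right)} = 0$ ($o{\left(Y,c \right)} = 6 \cdot 0 \left(-5\right) c = 6 \cdot 0 c = 6 \cdot 0 = 0$)
$T{\left(x \right)} = x^{2}$ ($T{\left(x \right)} = x x + 0 = x^{2} + 0 = x^{2}$)
$- (-15157 + T{\left(k \right)}) = - (-15157 + 292^{2}) = - (-15157 + 85264) = \left(-1\right) 70107 = -70107$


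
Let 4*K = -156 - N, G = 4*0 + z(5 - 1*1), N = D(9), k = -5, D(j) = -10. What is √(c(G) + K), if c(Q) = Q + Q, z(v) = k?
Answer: I*√186/2 ≈ 6.8191*I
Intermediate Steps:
N = -10
z(v) = -5
G = -5 (G = 4*0 - 5 = 0 - 5 = -5)
c(Q) = 2*Q
K = -73/2 (K = (-156 - 1*(-10))/4 = (-156 + 10)/4 = (¼)*(-146) = -73/2 ≈ -36.500)
√(c(G) + K) = √(2*(-5) - 73/2) = √(-10 - 73/2) = √(-93/2) = I*√186/2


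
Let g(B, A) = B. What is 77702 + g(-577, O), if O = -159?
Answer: 77125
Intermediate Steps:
77702 + g(-577, O) = 77702 - 577 = 77125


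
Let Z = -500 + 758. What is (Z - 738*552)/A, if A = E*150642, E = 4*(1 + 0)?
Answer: -67853/100428 ≈ -0.67564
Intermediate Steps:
Z = 258
E = 4 (E = 4*1 = 4)
A = 602568 (A = 4*150642 = 602568)
(Z - 738*552)/A = (258 - 738*552)/602568 = (258 - 407376)*(1/602568) = -407118*1/602568 = -67853/100428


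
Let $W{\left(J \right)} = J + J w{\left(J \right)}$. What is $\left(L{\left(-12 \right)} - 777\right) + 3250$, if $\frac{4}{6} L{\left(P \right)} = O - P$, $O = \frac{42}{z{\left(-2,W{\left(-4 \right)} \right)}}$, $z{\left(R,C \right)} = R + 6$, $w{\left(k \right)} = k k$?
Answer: $\frac{10027}{4} \approx 2506.8$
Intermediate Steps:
$w{\left(k \right)} = k^{2}$
$W{\left(J \right)} = J + J^{3}$ ($W{\left(J \right)} = J + J J^{2} = J + J^{3}$)
$z{\left(R,C \right)} = 6 + R$
$O = \frac{21}{2}$ ($O = \frac{42}{6 - 2} = \frac{42}{4} = 42 \cdot \frac{1}{4} = \frac{21}{2} \approx 10.5$)
$L{\left(P \right)} = \frac{63}{4} - \frac{3 P}{2}$ ($L{\left(P \right)} = \frac{3 \left(\frac{21}{2} - P\right)}{2} = \frac{63}{4} - \frac{3 P}{2}$)
$\left(L{\left(-12 \right)} - 777\right) + 3250 = \left(\left(\frac{63}{4} - -18\right) - 777\right) + 3250 = \left(\left(\frac{63}{4} + 18\right) - 777\right) + 3250 = \left(\frac{135}{4} - 777\right) + 3250 = - \frac{2973}{4} + 3250 = \frac{10027}{4}$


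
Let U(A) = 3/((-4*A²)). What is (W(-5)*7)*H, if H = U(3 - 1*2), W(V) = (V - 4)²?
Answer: -1701/4 ≈ -425.25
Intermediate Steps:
W(V) = (-4 + V)²
U(A) = -3/(4*A²) (U(A) = 3*(-1/(4*A²)) = -3/(4*A²))
H = -¾ (H = -3/(4*(3 - 1*2)²) = -3/(4*(3 - 2)²) = -¾/1² = -¾*1 = -¾ ≈ -0.75000)
(W(-5)*7)*H = ((-4 - 5)²*7)*(-¾) = ((-9)²*7)*(-¾) = (81*7)*(-¾) = 567*(-¾) = -1701/4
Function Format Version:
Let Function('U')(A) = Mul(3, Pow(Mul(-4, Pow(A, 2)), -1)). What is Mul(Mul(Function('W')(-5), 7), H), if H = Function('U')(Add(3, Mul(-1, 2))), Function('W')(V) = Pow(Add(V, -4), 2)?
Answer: Rational(-1701, 4) ≈ -425.25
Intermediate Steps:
Function('W')(V) = Pow(Add(-4, V), 2)
Function('U')(A) = Mul(Rational(-3, 4), Pow(A, -2)) (Function('U')(A) = Mul(3, Mul(Rational(-1, 4), Pow(A, -2))) = Mul(Rational(-3, 4), Pow(A, -2)))
H = Rational(-3, 4) (H = Mul(Rational(-3, 4), Pow(Add(3, Mul(-1, 2)), -2)) = Mul(Rational(-3, 4), Pow(Add(3, -2), -2)) = Mul(Rational(-3, 4), Pow(1, -2)) = Mul(Rational(-3, 4), 1) = Rational(-3, 4) ≈ -0.75000)
Mul(Mul(Function('W')(-5), 7), H) = Mul(Mul(Pow(Add(-4, -5), 2), 7), Rational(-3, 4)) = Mul(Mul(Pow(-9, 2), 7), Rational(-3, 4)) = Mul(Mul(81, 7), Rational(-3, 4)) = Mul(567, Rational(-3, 4)) = Rational(-1701, 4)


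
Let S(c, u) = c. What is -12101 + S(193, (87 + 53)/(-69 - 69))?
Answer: -11908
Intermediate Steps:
-12101 + S(193, (87 + 53)/(-69 - 69)) = -12101 + 193 = -11908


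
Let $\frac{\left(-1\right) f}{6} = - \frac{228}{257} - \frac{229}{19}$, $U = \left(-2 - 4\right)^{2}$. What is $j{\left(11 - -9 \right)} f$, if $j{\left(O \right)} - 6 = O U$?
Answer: $\frac{275233860}{4883} \approx 56366.0$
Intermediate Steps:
$U = 36$ ($U = \left(-6\right)^{2} = 36$)
$f = \frac{379110}{4883}$ ($f = - 6 \left(- \frac{228}{257} - \frac{229}{19}\right) = \left(-6\right) \left(- \frac{63185}{4883}\right) = \frac{379110}{4883} \approx 77.639$)
$j{\left(O \right)} = 6 + 36 O$ ($j{\left(O \right)} = 6 + O 36 = 6 + 36 O$)
$j{\left(11 - -9 \right)} f = \left(6 + 36 \left(11 - -9\right)\right) \frac{379110}{4883} = \left(6 + 36 \left(11 + 9\right)\right) \frac{379110}{4883} = \left(6 + 36 \cdot 20\right) \frac{379110}{4883} = \left(6 + 720\right) \frac{379110}{4883} = 726 \cdot \frac{379110}{4883} = \frac{275233860}{4883}$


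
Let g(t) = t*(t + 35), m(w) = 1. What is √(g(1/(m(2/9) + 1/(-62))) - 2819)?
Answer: 3*I*√1150365/61 ≈ 52.748*I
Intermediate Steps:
g(t) = t*(35 + t)
√(g(1/(m(2/9) + 1/(-62))) - 2819) = √((35 + 1/(1 + 1/(-62)))/(1 + 1/(-62)) - 2819) = √((35 + 1/(1 - 1/62))/(1 - 1/62) - 2819) = √((35 + 1/(61/62))/(61/62) - 2819) = √(62*(35 + 62/61)/61 - 2819) = √((62/61)*(2197/61) - 2819) = √(136214/3721 - 2819) = √(-10353285/3721) = 3*I*√1150365/61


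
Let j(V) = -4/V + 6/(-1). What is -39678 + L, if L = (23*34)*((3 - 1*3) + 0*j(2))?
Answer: -39678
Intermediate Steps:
j(V) = -6 - 4/V (j(V) = -4/V + 6*(-1) = -4/V - 6 = -6 - 4/V)
L = 0 (L = (23*34)*((3 - 1*3) + 0*(-6 - 4/2)) = 782*((3 - 3) + 0*(-6 - 4*½)) = 782*(0 + 0*(-6 - 2)) = 782*(0 + 0*(-8)) = 782*(0 + 0) = 782*0 = 0)
-39678 + L = -39678 + 0 = -39678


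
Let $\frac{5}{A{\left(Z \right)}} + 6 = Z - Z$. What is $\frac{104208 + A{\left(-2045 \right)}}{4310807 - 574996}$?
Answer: $\frac{625243}{22414866} \approx 0.027894$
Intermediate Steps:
$A{\left(Z \right)} = - \frac{5}{6}$ ($A{\left(Z \right)} = \frac{5}{-6 + \left(Z - Z\right)} = \frac{5}{-6 + 0} = \frac{5}{-6} = 5 \left(- \frac{1}{6}\right) = - \frac{5}{6}$)
$\frac{104208 + A{\left(-2045 \right)}}{4310807 - 574996} = \frac{104208 - \frac{5}{6}}{4310807 - 574996} = \frac{625243}{6 \cdot 3735811} = \frac{625243}{6} \cdot \frac{1}{3735811} = \frac{625243}{22414866}$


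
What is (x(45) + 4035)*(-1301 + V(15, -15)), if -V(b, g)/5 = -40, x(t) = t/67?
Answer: -297699390/67 ≈ -4.4433e+6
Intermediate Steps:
x(t) = t/67 (x(t) = t*(1/67) = t/67)
V(b, g) = 200 (V(b, g) = -5*(-40) = 200)
(x(45) + 4035)*(-1301 + V(15, -15)) = ((1/67)*45 + 4035)*(-1301 + 200) = (45/67 + 4035)*(-1101) = (270390/67)*(-1101) = -297699390/67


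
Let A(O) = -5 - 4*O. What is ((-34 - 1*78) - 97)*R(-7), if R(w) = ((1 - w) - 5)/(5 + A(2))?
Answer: 627/8 ≈ 78.375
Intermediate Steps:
R(w) = ½ + w/8 (R(w) = ((1 - w) - 5)/(5 + (-5 - 4*2)) = (-4 - w)/(5 + (-5 - 8)) = (-4 - w)/(5 - 13) = (-4 - w)/(-8) = (-4 - w)*(-⅛) = ½ + w/8)
((-34 - 1*78) - 97)*R(-7) = ((-34 - 1*78) - 97)*(½ + (⅛)*(-7)) = ((-34 - 78) - 97)*(½ - 7/8) = (-112 - 97)*(-3/8) = -209*(-3/8) = 627/8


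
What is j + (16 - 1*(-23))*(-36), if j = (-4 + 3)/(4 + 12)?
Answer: -22465/16 ≈ -1404.1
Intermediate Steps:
j = -1/16 ≈ -0.062500
j + (16 - 1*(-23))*(-36) = -1/16 + (16 - 1*(-23))*(-36) = -1/16 + (16 + 23)*(-36) = -1/16 + 39*(-36) = -1/16 - 1404 = -22465/16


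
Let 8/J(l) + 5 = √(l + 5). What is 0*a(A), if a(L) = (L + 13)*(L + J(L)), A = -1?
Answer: 0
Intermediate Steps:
J(l) = 8/(-5 + √(5 + l)) (J(l) = 8/(-5 + √(l + 5)) = 8/(-5 + √(5 + l)))
a(L) = (13 + L)*(L + 8/(-5 + √(5 + L))) (a(L) = (L + 13)*(L + 8/(-5 + √(5 + L))) = (13 + L)*(L + 8/(-5 + √(5 + L))))
0*a(A) = 0*((104 + 8*(-1) - (-5 + √(5 - 1))*(13 - 1))/(-5 + √(5 - 1))) = 0*((104 - 8 - 1*(-5 + √4)*12)/(-5 + √4)) = 0*((104 - 8 - 1*(-5 + 2)*12)/(-5 + 2)) = 0*((104 - 8 - 1*(-3)*12)/(-3)) = 0*(-(104 - 8 + 36)/3) = 0*(-⅓*132) = 0*(-44) = 0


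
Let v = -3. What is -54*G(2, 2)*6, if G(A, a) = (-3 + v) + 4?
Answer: 648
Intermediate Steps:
G(A, a) = -2 (G(A, a) = (-3 - 3) + 4 = -6 + 4 = -2)
-54*G(2, 2)*6 = -54*(-2)*6 = 108*6 = 648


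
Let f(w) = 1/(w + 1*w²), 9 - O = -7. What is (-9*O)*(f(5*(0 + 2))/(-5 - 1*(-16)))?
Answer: -72/605 ≈ -0.11901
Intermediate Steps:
O = 16 (O = 9 - 1*(-7) = 9 + 7 = 16)
f(w) = 1/(w + w²)
(-9*O)*(f(5*(0 + 2))/(-5 - 1*(-16))) = (-9*16)*((1/(((5*(0 + 2)))*(1 + 5*(0 + 2))))/(-5 - 1*(-16))) = -144*1/(((5*2))*(1 + 5*2))/(-5 + 16) = -144*1/(10*(1 + 10))/11 = -144*(⅒)/11/11 = -144*(⅒)*(1/11)/11 = -72/(55*11) = -144*1/1210 = -72/605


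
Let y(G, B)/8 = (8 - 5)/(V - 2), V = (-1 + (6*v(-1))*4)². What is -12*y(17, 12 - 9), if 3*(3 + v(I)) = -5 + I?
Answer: -288/14639 ≈ -0.019673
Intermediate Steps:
v(I) = -14/3 + I/3 (v(I) = -3 + (-5 + I)/3 = -3 + (-5/3 + I/3) = -14/3 + I/3)
V = 14641 (V = (-1 + (6*(-14/3 + (⅓)*(-1)))*4)² = (-1 + (6*(-14/3 - ⅓))*4)² = (-1 + (6*(-5))*4)² = (-1 - 30*4)² = (-1 - 120)² = (-121)² = 14641)
y(G, B) = 24/14639 (y(G, B) = 8*((8 - 5)/(14641 - 2)) = 8*(3/14639) = 24/14639)
-12*y(17, 12 - 9) = -12*24/14639 = -288/14639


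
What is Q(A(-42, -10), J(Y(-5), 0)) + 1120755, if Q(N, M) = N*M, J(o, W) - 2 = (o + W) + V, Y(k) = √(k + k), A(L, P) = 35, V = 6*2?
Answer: 1121245 + 35*I*√10 ≈ 1.1212e+6 + 110.68*I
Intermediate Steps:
V = 12
Y(k) = √2*√k (Y(k) = √(2*k) = √2*√k)
J(o, W) = 14 + W + o (J(o, W) = 2 + ((o + W) + 12) = 2 + ((W + o) + 12) = 2 + (12 + W + o) = 14 + W + o)
Q(N, M) = M*N
Q(A(-42, -10), J(Y(-5), 0)) + 1120755 = (14 + 0 + √2*√(-5))*35 + 1120755 = (14 + 0 + √2*(I*√5))*35 + 1120755 = (14 + 0 + I*√10)*35 + 1120755 = (14 + I*√10)*35 + 1120755 = (490 + 35*I*√10) + 1120755 = 1121245 + 35*I*√10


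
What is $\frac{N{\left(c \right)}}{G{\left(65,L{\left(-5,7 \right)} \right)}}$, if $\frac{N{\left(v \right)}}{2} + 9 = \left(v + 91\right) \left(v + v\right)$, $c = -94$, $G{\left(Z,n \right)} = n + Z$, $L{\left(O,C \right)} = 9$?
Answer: $15$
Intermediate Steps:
$G{\left(Z,n \right)} = Z + n$
$N{\left(v \right)} = -18 + 4 v \left(91 + v\right)$ ($N{\left(v \right)} = -18 + 2 \left(v + 91\right) \left(v + v\right) = -18 + 2 \left(91 + v\right) 2 v = -18 + 2 \cdot 2 v \left(91 + v\right) = -18 + 4 v \left(91 + v\right)$)
$\frac{N{\left(c \right)}}{G{\left(65,L{\left(-5,7 \right)} \right)}} = \frac{-18 + 4 \left(-94\right)^{2} + 364 \left(-94\right)}{65 + 9} = \frac{-18 + 4 \cdot 8836 - 34216}{74} = \left(-18 + 35344 - 34216\right) \frac{1}{74} = 1110 \cdot \frac{1}{74} = 15$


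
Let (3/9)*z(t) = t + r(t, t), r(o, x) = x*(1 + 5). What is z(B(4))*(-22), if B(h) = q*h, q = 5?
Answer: -9240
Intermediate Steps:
r(o, x) = 6*x (r(o, x) = x*6 = 6*x)
B(h) = 5*h
z(t) = 21*t (z(t) = 3*(t + 6*t) = 3*(7*t) = 21*t)
z(B(4))*(-22) = (21*(5*4))*(-22) = (21*20)*(-22) = 420*(-22) = -9240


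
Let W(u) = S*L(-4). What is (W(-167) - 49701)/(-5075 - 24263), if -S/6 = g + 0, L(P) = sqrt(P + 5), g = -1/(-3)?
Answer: 49703/29338 ≈ 1.6942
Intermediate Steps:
g = 1/3 (g = -1*(-1/3) = 1/3 ≈ 0.33333)
L(P) = sqrt(5 + P)
S = -2 (S = -6*(1/3 + 0) = -6*1/3 = -2)
W(u) = -2 (W(u) = -2*sqrt(5 - 4) = -2*sqrt(1) = -2*1 = -2)
(W(-167) - 49701)/(-5075 - 24263) = (-2 - 49701)/(-5075 - 24263) = -49703/(-29338) = -49703*(-1/29338) = 49703/29338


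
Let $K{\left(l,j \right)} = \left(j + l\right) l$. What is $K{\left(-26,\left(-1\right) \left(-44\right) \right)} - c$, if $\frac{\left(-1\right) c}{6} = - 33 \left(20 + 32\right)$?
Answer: $-10764$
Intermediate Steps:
$c = 10296$ ($c = - 6 \left(- 33 \left(20 + 32\right)\right) = - 6 \left(\left(-33\right) 52\right) = \left(-6\right) \left(-1716\right) = 10296$)
$K{\left(l,j \right)} = l \left(j + l\right)$
$K{\left(-26,\left(-1\right) \left(-44\right) \right)} - c = - 26 \left(\left(-1\right) \left(-44\right) - 26\right) - 10296 = - 26 \left(44 - 26\right) - 10296 = \left(-26\right) 18 - 10296 = -468 - 10296 = -10764$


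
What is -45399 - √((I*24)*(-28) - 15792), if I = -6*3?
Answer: -45399 - 4*I*√231 ≈ -45399.0 - 60.795*I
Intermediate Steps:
I = -18
-45399 - √((I*24)*(-28) - 15792) = -45399 - √(-18*24*(-28) - 15792) = -45399 - √(-432*(-28) - 15792) = -45399 - √(12096 - 15792) = -45399 - √(-3696) = -45399 - 4*I*√231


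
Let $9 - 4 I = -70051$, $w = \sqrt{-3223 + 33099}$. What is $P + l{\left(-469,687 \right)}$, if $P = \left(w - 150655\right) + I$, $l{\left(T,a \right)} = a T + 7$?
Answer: $-455336 + 2 \sqrt{7469} \approx -4.5516 \cdot 10^{5}$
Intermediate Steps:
$w = 2 \sqrt{7469}$ ($w = \sqrt{29876} = 2 \sqrt{7469} \approx 172.85$)
$I = 17515$ ($I = \frac{9}{4} - - \frac{70051}{4} = \frac{9}{4} + \frac{70051}{4} = 17515$)
$l{\left(T,a \right)} = 7 + T a$ ($l{\left(T,a \right)} = T a + 7 = 7 + T a$)
$P = -133140 + 2 \sqrt{7469}$ ($P = \left(2 \sqrt{7469} - 150655\right) + 17515 = \left(-150655 + 2 \sqrt{7469}\right) + 17515 = -133140 + 2 \sqrt{7469} \approx -1.3297 \cdot 10^{5}$)
$P + l{\left(-469,687 \right)} = \left(-133140 + 2 \sqrt{7469}\right) + \left(7 - 322203\right) = \left(-133140 + 2 \sqrt{7469}\right) - 322196 = -455336 + 2 \sqrt{7469}$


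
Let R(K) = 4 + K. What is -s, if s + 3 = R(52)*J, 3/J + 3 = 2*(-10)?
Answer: 237/23 ≈ 10.304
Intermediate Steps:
J = -3/23 (J = 3/(-3 + 2*(-10)) = 3/(-3 - 20) = 3/(-23) = 3*(-1/23) = -3/23 ≈ -0.13043)
s = -237/23 (s = -3 + (4 + 52)*(-3/23) = -3 + 56*(-3/23) = -3 - 168/23 = -237/23 ≈ -10.304)
-s = -1*(-237/23) = 237/23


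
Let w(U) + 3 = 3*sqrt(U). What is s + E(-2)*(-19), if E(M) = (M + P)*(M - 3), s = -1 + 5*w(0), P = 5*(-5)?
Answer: -2581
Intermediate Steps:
w(U) = -3 + 3*sqrt(U)
P = -25
s = -16 (s = -1 + 5*(-3 + 3*sqrt(0)) = -1 + 5*(-3 + 3*0) = -1 + 5*(-3 + 0) = -1 + 5*(-3) = -1 - 15 = -16)
E(M) = (-25 + M)*(-3 + M) (E(M) = (M - 25)*(M - 3) = (-25 + M)*(-3 + M))
s + E(-2)*(-19) = -16 + (75 + (-2)**2 - 28*(-2))*(-19) = -16 + (75 + 4 + 56)*(-19) = -16 + 135*(-19) = -16 - 2565 = -2581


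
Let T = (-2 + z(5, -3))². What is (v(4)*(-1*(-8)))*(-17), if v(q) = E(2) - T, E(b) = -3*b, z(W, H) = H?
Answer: 4216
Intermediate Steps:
T = 25 (T = (-2 - 3)² = (-5)² = 25)
v(q) = -31 (v(q) = -3*2 - 1*25 = -6 - 25 = -31)
(v(4)*(-1*(-8)))*(-17) = -(-31)*(-8)*(-17) = -31*8*(-17) = -248*(-17) = 4216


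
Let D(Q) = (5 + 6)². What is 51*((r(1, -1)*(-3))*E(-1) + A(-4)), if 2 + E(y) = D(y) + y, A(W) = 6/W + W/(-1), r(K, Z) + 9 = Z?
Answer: 361335/2 ≈ 1.8067e+5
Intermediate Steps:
r(K, Z) = -9 + Z
D(Q) = 121 (D(Q) = 11² = 121)
A(W) = -W + 6/W (A(W) = 6/W + W*(-1) = 6/W - W = -W + 6/W)
E(y) = 119 + y (E(y) = -2 + (121 + y) = 119 + y)
51*((r(1, -1)*(-3))*E(-1) + A(-4)) = 51*(((-9 - 1)*(-3))*(119 - 1) + (-1*(-4) + 6/(-4))) = 51*(-10*(-3)*118 + (4 + 6*(-¼))) = 51*(30*118 + (4 - 3/2)) = 51*(3540 + 5/2) = 51*(7085/2) = 361335/2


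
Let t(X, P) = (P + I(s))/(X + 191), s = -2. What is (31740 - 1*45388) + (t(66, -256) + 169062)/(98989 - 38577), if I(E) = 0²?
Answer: -105926908077/7762942 ≈ -13645.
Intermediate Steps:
I(E) = 0
t(X, P) = P/(191 + X) (t(X, P) = (P + 0)/(X + 191) = P/(191 + X))
(31740 - 1*45388) + (t(66, -256) + 169062)/(98989 - 38577) = (31740 - 1*45388) + (-256/(191 + 66) + 169062)/(98989 - 38577) = (31740 - 45388) + (-256/257 + 169062)/60412 = -13648 + (-256*1/257 + 169062)*(1/60412) = -13648 + (-256/257 + 169062)*(1/60412) = -13648 + (43448678/257)*(1/60412) = -13648 + 21724339/7762942 = -105926908077/7762942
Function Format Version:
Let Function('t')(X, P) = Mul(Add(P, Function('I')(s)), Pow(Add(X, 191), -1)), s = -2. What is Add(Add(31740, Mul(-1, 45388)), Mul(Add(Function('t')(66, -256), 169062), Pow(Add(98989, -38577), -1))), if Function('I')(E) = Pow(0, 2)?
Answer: Rational(-105926908077, 7762942) ≈ -13645.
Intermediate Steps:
Function('I')(E) = 0
Function('t')(X, P) = Mul(P, Pow(Add(191, X), -1)) (Function('t')(X, P) = Mul(Add(P, 0), Pow(Add(X, 191), -1)) = Mul(P, Pow(Add(191, X), -1)))
Add(Add(31740, Mul(-1, 45388)), Mul(Add(Function('t')(66, -256), 169062), Pow(Add(98989, -38577), -1))) = Add(Add(31740, Mul(-1, 45388)), Mul(Add(Mul(-256, Pow(Add(191, 66), -1)), 169062), Pow(Add(98989, -38577), -1))) = Add(Add(31740, -45388), Mul(Add(Mul(-256, Pow(257, -1)), 169062), Pow(60412, -1))) = Add(-13648, Mul(Add(Mul(-256, Rational(1, 257)), 169062), Rational(1, 60412))) = Add(-13648, Mul(Add(Rational(-256, 257), 169062), Rational(1, 60412))) = Add(-13648, Mul(Rational(43448678, 257), Rational(1, 60412))) = Add(-13648, Rational(21724339, 7762942)) = Rational(-105926908077, 7762942)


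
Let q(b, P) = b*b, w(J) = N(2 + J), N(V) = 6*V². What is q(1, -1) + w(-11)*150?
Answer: 72901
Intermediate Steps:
w(J) = 6*(2 + J)²
q(b, P) = b²
q(1, -1) + w(-11)*150 = 1² + (6*(2 - 11)²)*150 = 1 + (6*(-9)²)*150 = 1 + (6*81)*150 = 1 + 486*150 = 1 + 72900 = 72901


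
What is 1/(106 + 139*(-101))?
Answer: -1/13933 ≈ -7.1772e-5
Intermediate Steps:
1/(106 + 139*(-101)) = 1/(106 - 14039) = 1/(-13933) = -1/13933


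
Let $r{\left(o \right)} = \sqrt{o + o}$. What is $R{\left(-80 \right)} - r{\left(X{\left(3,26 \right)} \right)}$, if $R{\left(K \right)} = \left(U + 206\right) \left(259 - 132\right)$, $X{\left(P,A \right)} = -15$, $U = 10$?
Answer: $27432 - i \sqrt{30} \approx 27432.0 - 5.4772 i$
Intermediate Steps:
$r{\left(o \right)} = \sqrt{2} \sqrt{o}$ ($r{\left(o \right)} = \sqrt{2 o} = \sqrt{2} \sqrt{o}$)
$R{\left(K \right)} = 27432$ ($R{\left(K \right)} = \left(10 + 206\right) \left(259 - 132\right) = 216 \cdot 127 = 27432$)
$R{\left(-80 \right)} - r{\left(X{\left(3,26 \right)} \right)} = 27432 - \sqrt{2} \sqrt{-15} = 27432 - \sqrt{2} i \sqrt{15} = 27432 - i \sqrt{30}$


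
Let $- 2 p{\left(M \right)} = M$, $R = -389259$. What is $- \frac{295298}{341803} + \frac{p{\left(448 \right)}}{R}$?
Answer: $- \frac{114870840310}{133049893977} \approx -0.86337$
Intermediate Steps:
$p{\left(M \right)} = - \frac{M}{2}$
$- \frac{295298}{341803} + \frac{p{\left(448 \right)}}{R} = - \frac{295298}{341803} + \frac{\left(- \frac{1}{2}\right) 448}{-389259} = \left(-295298\right) \frac{1}{341803} - - \frac{224}{389259} = - \frac{295298}{341803} + \frac{224}{389259} = - \frac{114870840310}{133049893977}$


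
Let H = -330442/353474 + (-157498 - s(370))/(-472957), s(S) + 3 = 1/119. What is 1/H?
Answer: -9947091155771/5986560750421 ≈ -1.6616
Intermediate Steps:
s(S) = -356/119 (s(S) = -3 + 1/119 = -356/119)
H = -5986560750421/9947091155771 (H = -330442/353474 + (-157498 - 1*(-356/119))/(-472957) = -330442*1/353474 + (-157498 + 356/119)*(-1/472957) = -165221/176737 - 18741906/119*(-1/472957) = -165221/176737 + 18741906/56281883 = -5986560750421/9947091155771 ≈ -0.60184)
1/H = 1/(-5986560750421/9947091155771) = -9947091155771/5986560750421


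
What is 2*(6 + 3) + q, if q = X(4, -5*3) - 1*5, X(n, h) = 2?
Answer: 15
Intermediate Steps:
q = -3 (q = 2 - 1*5 = 2 - 5 = -3)
2*(6 + 3) + q = 2*(6 + 3) - 3 = 2*9 - 3 = 18 - 3 = 15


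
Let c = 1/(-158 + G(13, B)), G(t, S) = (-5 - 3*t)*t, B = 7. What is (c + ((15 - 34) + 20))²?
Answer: 531441/532900 ≈ 0.99726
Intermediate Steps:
G(t, S) = t*(-5 - 3*t)
c = -1/730 (c = 1/(-158 - 1*13*(5 + 3*13)) = 1/(-158 - 1*13*(5 + 39)) = 1/(-158 - 1*13*44) = 1/(-158 - 572) = 1/(-730) = -1/730 ≈ -0.0013699)
(c + ((15 - 34) + 20))² = (-1/730 + ((15 - 34) + 20))² = (-1/730 + (-19 + 20))² = (-1/730 + 1)² = (729/730)² = 531441/532900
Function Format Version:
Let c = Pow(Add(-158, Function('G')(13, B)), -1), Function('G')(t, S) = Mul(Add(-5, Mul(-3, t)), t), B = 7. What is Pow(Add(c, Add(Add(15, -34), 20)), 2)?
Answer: Rational(531441, 532900) ≈ 0.99726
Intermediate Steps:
Function('G')(t, S) = Mul(t, Add(-5, Mul(-3, t)))
c = Rational(-1, 730) (c = Pow(Add(-158, Mul(-1, 13, Add(5, Mul(3, 13)))), -1) = Pow(Add(-158, Mul(-1, 13, Add(5, 39))), -1) = Pow(Add(-158, Mul(-1, 13, 44)), -1) = Pow(Add(-158, -572), -1) = Pow(-730, -1) = Rational(-1, 730) ≈ -0.0013699)
Pow(Add(c, Add(Add(15, -34), 20)), 2) = Pow(Add(Rational(-1, 730), Add(Add(15, -34), 20)), 2) = Pow(Add(Rational(-1, 730), Add(-19, 20)), 2) = Pow(Add(Rational(-1, 730), 1), 2) = Pow(Rational(729, 730), 2) = Rational(531441, 532900)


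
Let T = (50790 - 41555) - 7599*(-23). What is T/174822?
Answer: 92006/87411 ≈ 1.0526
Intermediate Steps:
T = 184012 (T = 9235 + 174777 = 184012)
T/174822 = 184012/174822 = 184012*(1/174822) = 92006/87411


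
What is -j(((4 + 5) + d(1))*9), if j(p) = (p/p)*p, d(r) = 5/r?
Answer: -126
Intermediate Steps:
j(p) = p (j(p) = 1*p = p)
-j(((4 + 5) + d(1))*9) = -((4 + 5) + 5/1)*9 = -(9 + 5*1)*9 = -(9 + 5)*9 = -14*9 = -1*126 = -126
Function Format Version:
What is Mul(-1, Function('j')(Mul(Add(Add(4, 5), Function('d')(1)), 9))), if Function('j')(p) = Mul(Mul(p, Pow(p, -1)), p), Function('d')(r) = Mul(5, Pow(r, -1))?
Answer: -126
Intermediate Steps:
Function('j')(p) = p (Function('j')(p) = Mul(1, p) = p)
Mul(-1, Function('j')(Mul(Add(Add(4, 5), Function('d')(1)), 9))) = Mul(-1, Mul(Add(Add(4, 5), Mul(5, Pow(1, -1))), 9)) = Mul(-1, Mul(Add(9, Mul(5, 1)), 9)) = Mul(-1, Mul(Add(9, 5), 9)) = Mul(-1, Mul(14, 9)) = Mul(-1, 126) = -126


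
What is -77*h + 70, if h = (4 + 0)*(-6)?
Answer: 1918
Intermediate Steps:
h = -24 (h = 4*(-6) = -24)
-77*h + 70 = -77*(-24) + 70 = 1848 + 70 = 1918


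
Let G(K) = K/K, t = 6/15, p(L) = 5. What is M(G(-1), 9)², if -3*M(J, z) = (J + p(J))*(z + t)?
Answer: 8836/25 ≈ 353.44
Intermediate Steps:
t = ⅖ (t = 6*(1/15) = ⅖ ≈ 0.40000)
G(K) = 1
M(J, z) = -(5 + J)*(⅖ + z)/3 (M(J, z) = -(J + 5)*(z + ⅖)/3 = -(5 + J)*(⅖ + z)/3)
M(G(-1), 9)² = (-⅔ - 5/3*9 - 2/15*1 - ⅓*1*9)² = (-⅔ - 15 - 2/15 - 3)² = (-94/5)² = 8836/25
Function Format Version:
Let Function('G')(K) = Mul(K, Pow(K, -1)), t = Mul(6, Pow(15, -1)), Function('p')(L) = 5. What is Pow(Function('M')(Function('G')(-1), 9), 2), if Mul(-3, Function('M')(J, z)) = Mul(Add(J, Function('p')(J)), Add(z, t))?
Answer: Rational(8836, 25) ≈ 353.44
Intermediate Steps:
t = Rational(2, 5) (t = Mul(6, Rational(1, 15)) = Rational(2, 5) ≈ 0.40000)
Function('G')(K) = 1
Function('M')(J, z) = Mul(Rational(-1, 3), Add(5, J), Add(Rational(2, 5), z)) (Function('M')(J, z) = Mul(Rational(-1, 3), Mul(Add(J, 5), Add(z, Rational(2, 5)))) = Mul(Rational(-1, 3), Mul(Add(5, J), Add(Rational(2, 5), z))) = Mul(Rational(-1, 3), Add(5, J), Add(Rational(2, 5), z)))
Pow(Function('M')(Function('G')(-1), 9), 2) = Pow(Add(Rational(-2, 3), Mul(Rational(-5, 3), 9), Mul(Rational(-2, 15), 1), Mul(Rational(-1, 3), 1, 9)), 2) = Pow(Add(Rational(-2, 3), -15, Rational(-2, 15), -3), 2) = Pow(Rational(-94, 5), 2) = Rational(8836, 25)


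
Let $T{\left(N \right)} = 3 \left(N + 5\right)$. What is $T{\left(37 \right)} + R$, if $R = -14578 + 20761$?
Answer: $6309$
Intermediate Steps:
$R = 6183$
$T{\left(N \right)} = 15 + 3 N$ ($T{\left(N \right)} = 3 \left(5 + N\right) = 15 + 3 N$)
$T{\left(37 \right)} + R = \left(15 + 3 \cdot 37\right) + 6183 = \left(15 + 111\right) + 6183 = 126 + 6183 = 6309$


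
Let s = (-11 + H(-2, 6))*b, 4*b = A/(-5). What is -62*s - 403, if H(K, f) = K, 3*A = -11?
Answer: -7657/30 ≈ -255.23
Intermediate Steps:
A = -11/3 (A = (⅓)*(-11) = -11/3 ≈ -3.6667)
b = 11/60 (b = (-11/3/(-5))/4 = (-11/3*(-⅕))/4 = (¼)*(11/15) = 11/60 ≈ 0.18333)
s = -143/60 (s = (-11 - 2)*(11/60) = -13*11/60 = -143/60 ≈ -2.3833)
-62*s - 403 = -62*(-143/60) - 403 = 4433/30 - 403 = -7657/30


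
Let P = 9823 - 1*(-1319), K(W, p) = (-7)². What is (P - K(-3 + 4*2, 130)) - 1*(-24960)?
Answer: 36053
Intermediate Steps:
K(W, p) = 49
P = 11142 (P = 9823 + 1319 = 11142)
(P - K(-3 + 4*2, 130)) - 1*(-24960) = (11142 - 1*49) - 1*(-24960) = (11142 - 49) + 24960 = 11093 + 24960 = 36053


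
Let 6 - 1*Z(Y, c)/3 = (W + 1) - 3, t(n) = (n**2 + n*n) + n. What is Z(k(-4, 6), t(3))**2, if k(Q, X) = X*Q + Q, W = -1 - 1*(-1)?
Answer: 576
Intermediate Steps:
t(n) = n + 2*n**2 (t(n) = (n**2 + n**2) + n = 2*n**2 + n = n + 2*n**2)
W = 0 (W = -1 + 1 = 0)
k(Q, X) = Q + Q*X (k(Q, X) = Q*X + Q = Q + Q*X)
Z(Y, c) = 24 (Z(Y, c) = 18 - 3*((0 + 1) - 3) = 18 - 3*(1 - 3) = 18 - 3*(-2) = 18 + 6 = 24)
Z(k(-4, 6), t(3))**2 = 24**2 = 576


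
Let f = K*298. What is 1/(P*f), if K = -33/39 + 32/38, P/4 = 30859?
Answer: -247/36783928 ≈ -6.7149e-6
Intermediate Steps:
P = 123436 (P = 4*30859 = 123436)
K = -1/247 (K = -33*1/39 + 32*(1/38) = -11/13 + 16/19 = -1/247 ≈ -0.0040486)
f = -298/247 (f = -1/247*298 = -298/247 ≈ -1.2065)
1/(P*f) = 1/(123436*(-298/247)) = (1/123436)*(-247/298) = -247/36783928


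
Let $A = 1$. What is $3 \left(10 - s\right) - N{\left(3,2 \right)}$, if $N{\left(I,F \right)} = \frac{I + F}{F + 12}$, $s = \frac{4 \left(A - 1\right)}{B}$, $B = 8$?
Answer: $\frac{415}{14} \approx 29.643$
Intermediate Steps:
$s = 0$ ($s = \frac{4 \left(1 - 1\right)}{8} = 4 \cdot 0 \cdot \frac{1}{8} = 0 \cdot \frac{1}{8} = 0$)
$N{\left(I,F \right)} = \frac{F + I}{12 + F}$
$3 \left(10 - s\right) - N{\left(3,2 \right)} = 3 \left(10 - 0\right) - \frac{2 + 3}{12 + 2} = 3 \left(10 + 0\right) - \frac{1}{14} \cdot 5 = 3 \cdot 10 - \frac{1}{14} \cdot 5 = 30 - \frac{5}{14} = \frac{415}{14}$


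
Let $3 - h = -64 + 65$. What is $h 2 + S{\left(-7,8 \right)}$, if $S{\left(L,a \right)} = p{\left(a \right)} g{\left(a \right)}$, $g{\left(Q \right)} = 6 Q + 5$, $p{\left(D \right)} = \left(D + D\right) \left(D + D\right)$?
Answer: $13572$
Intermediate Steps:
$p{\left(D \right)} = 4 D^{2}$ ($p{\left(D \right)} = 2 D 2 D = 4 D^{2}$)
$g{\left(Q \right)} = 5 + 6 Q$
$S{\left(L,a \right)} = 4 a^{2} \left(5 + 6 a\right)$
$h = 2$ ($h = 3 - \left(-64 + 65\right) = 3 - 1 = 2$)
$h 2 + S{\left(-7,8 \right)} = 2 \cdot 2 + 8^{2} \left(20 + 24 \cdot 8\right) = 4 + 64 \left(20 + 192\right) = 4 + 64 \cdot 212 = 4 + 13568 = 13572$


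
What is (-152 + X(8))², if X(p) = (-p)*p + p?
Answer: 43264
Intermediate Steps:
X(p) = p - p² (X(p) = -p² + p = p - p²)
(-152 + X(8))² = (-152 + 8*(1 - 1*8))² = (-152 + 8*(1 - 8))² = (-152 + 8*(-7))² = (-152 - 56)² = (-208)² = 43264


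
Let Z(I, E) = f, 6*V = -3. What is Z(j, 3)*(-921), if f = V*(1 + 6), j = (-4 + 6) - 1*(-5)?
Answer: 6447/2 ≈ 3223.5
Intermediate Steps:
V = -1/2 (V = (1/6)*(-3) = -1/2 ≈ -0.50000)
j = 7 (j = 2 + 5 = 7)
f = -7/2 (f = -(1 + 6)/2 = -1/2*7 = -7/2 ≈ -3.5000)
Z(I, E) = -7/2
Z(j, 3)*(-921) = -7/2*(-921) = 6447/2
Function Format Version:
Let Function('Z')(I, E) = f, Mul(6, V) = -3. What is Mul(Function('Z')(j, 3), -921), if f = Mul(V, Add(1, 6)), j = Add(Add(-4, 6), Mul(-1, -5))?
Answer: Rational(6447, 2) ≈ 3223.5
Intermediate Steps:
V = Rational(-1, 2) (V = Mul(Rational(1, 6), -3) = Rational(-1, 2) ≈ -0.50000)
j = 7 (j = Add(2, 5) = 7)
f = Rational(-7, 2) (f = Mul(Rational(-1, 2), Add(1, 6)) = Mul(Rational(-1, 2), 7) = Rational(-7, 2) ≈ -3.5000)
Function('Z')(I, E) = Rational(-7, 2)
Mul(Function('Z')(j, 3), -921) = Mul(Rational(-7, 2), -921) = Rational(6447, 2)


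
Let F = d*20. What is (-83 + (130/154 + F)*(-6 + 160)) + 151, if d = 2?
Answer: 6358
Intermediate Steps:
F = 40 (F = 2*20 = 40)
(-83 + (130/154 + F)*(-6 + 160)) + 151 = (-83 + (130/154 + 40)*(-6 + 160)) + 151 = (-83 + (130*(1/154) + 40)*154) + 151 = (-83 + (65/77 + 40)*154) + 151 = (-83 + (3145/77)*154) + 151 = (-83 + 6290) + 151 = 6207 + 151 = 6358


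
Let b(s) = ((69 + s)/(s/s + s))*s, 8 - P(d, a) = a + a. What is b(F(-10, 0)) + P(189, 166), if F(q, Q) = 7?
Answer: -515/2 ≈ -257.50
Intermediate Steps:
P(d, a) = 8 - 2*a (P(d, a) = 8 - (a + a) = 8 - 2*a)
b(s) = s*(69 + s)/(1 + s) (b(s) = ((69 + s)/(1 + s))*s = s*(69 + s)/(1 + s))
b(F(-10, 0)) + P(189, 166) = 7*(69 + 7)/(1 + 7) + (8 - 2*166) = 7*76/8 + (8 - 332) = 7*(1/8)*76 - 324 = 133/2 - 324 = -515/2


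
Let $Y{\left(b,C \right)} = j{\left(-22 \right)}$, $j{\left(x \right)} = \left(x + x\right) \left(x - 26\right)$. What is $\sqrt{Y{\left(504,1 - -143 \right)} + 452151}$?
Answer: $\sqrt{454263} \approx 673.99$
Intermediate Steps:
$j{\left(x \right)} = 2 x \left(-26 + x\right)$
$Y{\left(b,C \right)} = 2112$ ($Y{\left(b,C \right)} = 2 \left(-22\right) \left(-26 - 22\right) = 2 \left(-22\right) \left(-48\right) = 2112$)
$\sqrt{Y{\left(504,1 - -143 \right)} + 452151} = \sqrt{2112 + 452151} = \sqrt{454263}$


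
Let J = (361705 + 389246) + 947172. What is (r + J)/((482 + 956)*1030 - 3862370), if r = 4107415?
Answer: -2902769/1190615 ≈ -2.4380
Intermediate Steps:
J = 1698123 (J = 750951 + 947172 = 1698123)
(r + J)/((482 + 956)*1030 - 3862370) = (4107415 + 1698123)/((482 + 956)*1030 - 3862370) = 5805538/(1438*1030 - 3862370) = 5805538/(1481140 - 3862370) = 5805538/(-2381230) = 5805538*(-1/2381230) = -2902769/1190615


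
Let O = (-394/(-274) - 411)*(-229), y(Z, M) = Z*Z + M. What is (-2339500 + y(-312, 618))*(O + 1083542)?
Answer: -361547625414872/137 ≈ -2.6390e+12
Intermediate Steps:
y(Z, M) = M + Z² (y(Z, M) = Z² + M = M + Z²)
O = 12849190/137 (O = (-394*(-1/274) - 411)*(-229) = (197/137 - 411)*(-229) = -56110/137*(-229) = 12849190/137 ≈ 93790.)
(-2339500 + y(-312, 618))*(O + 1083542) = (-2339500 + (618 + (-312)²))*(12849190/137 + 1083542) = (-2339500 + (618 + 97344))*(161294444/137) = (-2339500 + 97962)*(161294444/137) = -2241538*161294444/137 = -361547625414872/137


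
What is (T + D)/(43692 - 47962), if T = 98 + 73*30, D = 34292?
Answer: -3658/427 ≈ -8.5667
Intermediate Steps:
T = 2288 (T = 98 + 2190 = 2288)
(T + D)/(43692 - 47962) = (2288 + 34292)/(43692 - 47962) = 36580/(-4270) = 36580*(-1/4270) = -3658/427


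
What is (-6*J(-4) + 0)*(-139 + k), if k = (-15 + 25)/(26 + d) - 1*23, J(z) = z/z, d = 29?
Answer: 10680/11 ≈ 970.91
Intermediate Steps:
J(z) = 1
k = -251/11 (k = (-15 + 25)/(26 + 29) - 1*23 = 10/55 - 23 = 10*(1/55) - 23 = 2/11 - 23 = -251/11 ≈ -22.818)
(-6*J(-4) + 0)*(-139 + k) = (-6*1 + 0)*(-139 - 251/11) = (-6 + 0)*(-1780/11) = -6*(-1780/11) = 10680/11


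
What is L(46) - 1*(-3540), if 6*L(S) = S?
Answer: 10643/3 ≈ 3547.7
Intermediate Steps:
L(S) = S/6
L(46) - 1*(-3540) = (1/6)*46 - 1*(-3540) = 23/3 + 3540 = 10643/3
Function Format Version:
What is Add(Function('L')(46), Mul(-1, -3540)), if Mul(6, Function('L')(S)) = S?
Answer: Rational(10643, 3) ≈ 3547.7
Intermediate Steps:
Function('L')(S) = Mul(Rational(1, 6), S)
Add(Function('L')(46), Mul(-1, -3540)) = Add(Mul(Rational(1, 6), 46), Mul(-1, -3540)) = Add(Rational(23, 3), 3540) = Rational(10643, 3)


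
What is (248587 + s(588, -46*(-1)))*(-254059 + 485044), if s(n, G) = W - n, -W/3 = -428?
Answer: 57580633755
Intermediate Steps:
W = 1284 (W = -3*(-428) = 1284)
s(n, G) = 1284 - n
(248587 + s(588, -46*(-1)))*(-254059 + 485044) = (248587 + (1284 - 1*588))*(-254059 + 485044) = (248587 + (1284 - 588))*230985 = (248587 + 696)*230985 = 249283*230985 = 57580633755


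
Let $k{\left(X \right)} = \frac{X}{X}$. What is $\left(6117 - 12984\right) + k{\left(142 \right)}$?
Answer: $-6866$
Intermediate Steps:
$k{\left(X \right)} = 1$
$\left(6117 - 12984\right) + k{\left(142 \right)} = \left(6117 - 12984\right) + 1 = -6867 + 1 = -6866$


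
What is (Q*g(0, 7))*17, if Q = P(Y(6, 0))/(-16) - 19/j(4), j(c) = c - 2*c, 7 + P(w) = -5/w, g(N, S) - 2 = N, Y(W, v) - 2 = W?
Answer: 11373/64 ≈ 177.70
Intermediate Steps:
Y(W, v) = 2 + W
g(N, S) = 2 + N
P(w) = -7 - 5/w
j(c) = -c (j(c) = c - 2*c = -c)
Q = 669/128 (Q = (-7 - 5/(2 + 6))/(-16) - 19/((-1*4)) = (-7 - 5/8)*(-1/16) - 19/(-4) = (-7 - 5*⅛)*(-1/16) - 19*(-¼) = (-7 - 5/8)*(-1/16) + 19/4 = -61/8*(-1/16) + 19/4 = 61/128 + 19/4 = 669/128 ≈ 5.2266)
(Q*g(0, 7))*17 = (669*(2 + 0)/128)*17 = ((669/128)*2)*17 = (669/64)*17 = 11373/64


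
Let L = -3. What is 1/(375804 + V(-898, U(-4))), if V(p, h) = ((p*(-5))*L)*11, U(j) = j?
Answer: 1/227634 ≈ 4.3930e-6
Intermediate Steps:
V(p, h) = 165*p (V(p, h) = ((p*(-5))*(-3))*11 = (-5*p*(-3))*11 = (15*p)*11 = 165*p)
1/(375804 + V(-898, U(-4))) = 1/(375804 + 165*(-898)) = 1/(375804 - 148170) = 1/227634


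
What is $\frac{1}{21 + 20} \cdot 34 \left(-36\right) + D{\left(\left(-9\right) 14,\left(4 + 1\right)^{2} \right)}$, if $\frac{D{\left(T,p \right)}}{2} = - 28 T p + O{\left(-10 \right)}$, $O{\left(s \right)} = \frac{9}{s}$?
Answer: $\frac{36155511}{205} \approx 1.7637 \cdot 10^{5}$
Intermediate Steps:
$D{\left(T,p \right)} = - \frac{9}{5} - 56 T p$ ($D{\left(T,p \right)} = 2 \left(- 28 T p + \frac{9}{-10}\right) = 2 \left(- 28 T p + 9 \left(- \frac{1}{10}\right)\right) = 2 \left(- 28 T p - \frac{9}{10}\right) = 2 \left(- \frac{9}{10} - 28 T p\right) = - \frac{9}{5} - 56 T p$)
$\frac{1}{21 + 20} \cdot 34 \left(-36\right) + D{\left(\left(-9\right) 14,\left(4 + 1\right)^{2} \right)} = \frac{1}{21 + 20} \cdot 34 \left(-36\right) - \left(\frac{9}{5} + 56 \left(\left(-9\right) 14\right) \left(4 + 1\right)^{2}\right) = \frac{1}{41} \cdot 34 \left(-36\right) - \left(\frac{9}{5} - 7056 \cdot 5^{2}\right) = \frac{1}{41} \cdot 34 \left(-36\right) - \left(\frac{9}{5} - 176400\right) = \frac{34}{41} \left(-36\right) + \left(- \frac{9}{5} + 176400\right) = - \frac{1224}{41} + \frac{881991}{5} = \frac{36155511}{205}$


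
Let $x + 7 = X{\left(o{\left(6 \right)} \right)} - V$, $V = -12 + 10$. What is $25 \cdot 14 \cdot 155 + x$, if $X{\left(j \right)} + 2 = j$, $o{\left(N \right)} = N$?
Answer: $54249$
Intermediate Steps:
$X{\left(j \right)} = -2 + j$
$V = -2$
$x = -1$ ($x = -7 + \left(\left(-2 + 6\right) - -2\right) = -7 + \left(4 + 2\right) = -7 + 6 = -1$)
$25 \cdot 14 \cdot 155 + x = 25 \cdot 14 \cdot 155 - 1 = 350 \cdot 155 - 1 = 54250 - 1 = 54249$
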